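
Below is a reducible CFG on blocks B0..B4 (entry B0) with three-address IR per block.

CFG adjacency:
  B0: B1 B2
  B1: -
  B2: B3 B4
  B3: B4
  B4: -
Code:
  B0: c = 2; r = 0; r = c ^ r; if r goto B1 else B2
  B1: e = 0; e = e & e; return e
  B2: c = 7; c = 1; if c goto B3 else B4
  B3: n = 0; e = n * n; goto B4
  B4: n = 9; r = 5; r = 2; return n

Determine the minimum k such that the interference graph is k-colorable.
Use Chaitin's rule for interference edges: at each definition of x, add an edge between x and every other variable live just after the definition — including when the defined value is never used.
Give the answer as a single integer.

Answer: 2

Working:
Per-block:
  B0: def={c,r} ue=∅
  B1: def={e} ue=∅
  B2: def={c} ue=∅
  B3: def={e,n} ue=∅
  B4: def={n,r} ue=∅

Liveness:
  live B0: ∅→∅
  live B1: ∅→∅
  live B2: ∅→∅
  live B3: ∅→∅
  live B4: ∅→∅

Interfere edges:
  c: {r}
  e: ∅
  n: {r}
  r: {c,n}

Registers:
  clique {c,r} ⇒ need ≥ 2
  assign c→c1 e→c0 n→c1 r→c0 — no edge inside a register ⇒ χ ≤ 2
  χ = 2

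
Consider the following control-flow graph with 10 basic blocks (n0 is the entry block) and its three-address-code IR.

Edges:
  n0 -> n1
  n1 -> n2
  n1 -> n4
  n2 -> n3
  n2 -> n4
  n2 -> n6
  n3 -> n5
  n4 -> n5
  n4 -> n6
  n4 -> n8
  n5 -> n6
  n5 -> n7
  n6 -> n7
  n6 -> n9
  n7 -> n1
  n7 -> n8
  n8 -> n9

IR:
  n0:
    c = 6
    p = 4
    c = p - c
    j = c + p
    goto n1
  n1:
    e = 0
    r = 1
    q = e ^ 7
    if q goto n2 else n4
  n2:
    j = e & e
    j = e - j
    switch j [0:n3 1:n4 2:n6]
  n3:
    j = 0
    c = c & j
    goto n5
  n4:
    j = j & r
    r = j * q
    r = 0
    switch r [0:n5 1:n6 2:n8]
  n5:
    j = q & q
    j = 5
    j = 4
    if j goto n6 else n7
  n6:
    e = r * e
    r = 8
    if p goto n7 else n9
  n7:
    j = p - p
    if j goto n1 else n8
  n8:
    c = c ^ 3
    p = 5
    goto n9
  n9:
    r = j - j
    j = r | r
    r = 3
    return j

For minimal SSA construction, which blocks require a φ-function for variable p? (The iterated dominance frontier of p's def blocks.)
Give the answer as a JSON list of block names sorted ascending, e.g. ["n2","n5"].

idom tree: n1←n0 n2←n1 n3←n2 n4←n1 n5←n1 n6←n1 n7←n1 n8←n1 n9←n1
Join-block Dom:
  n1: preds {n0,n7}: {n0} ∩ {n0,n1,n7} = {n0}; idom=n0
  n4: preds {n1,n2}: {n0,n1} ∩ {n0,n1,n2} = {n0,n1}; idom=n1
  n5: preds {n3,n4}: {n0,n1,n2,n3} ∩ {n0,n1,n4} = {n0,n1}; idom=n1
  n6: preds {n2,n4,n5}: {n0,n1,n2} ∩ {n0,n1,n4} ∩ {n0,n1,n5} = {n0,n1}; idom=n1
  n7: preds {n5,n6}: {n0,n1,n5} ∩ {n0,n1,n6} = {n0,n1}; idom=n1
  n8: preds {n4,n7}: {n0,n1,n4} ∩ {n0,n1,n7} = {n0,n1}; idom=n1
  n9: preds {n6,n8}: {n0,n1,n6} ∩ {n0,n1,n8} = {n0,n1}; idom=n1

Frontier:
  join n1 pred n0: · stop@n0
  join n1 pred n7: n7→n1 stop@n0
  join n4 pred n1: · stop@n1
  join n4 pred n2: n2 stop@n1
  join n5 pred n3: n3→n2 stop@n1
  join n5 pred n4: n4 stop@n1
  join n6 pred n2: n2 stop@n1
  join n6 pred n4: n4 stop@n1
  join n6 pred n5: n5 stop@n1
  join n7 pred n5: n5 stop@n1
  join n7 pred n6: n6 stop@n1
  join n8 pred n4: n4 stop@n1
  join n8 pred n7: n7 stop@n1
  join n9 pred n6: n6 stop@n1
  join n9 pred n8: n8 stop@n1
  n0 → ∅
  n1 → {n1}
  n2 → {n4,n5,n6}
  n3 → {n5}
  n4 → {n5,n6,n8}
  n5 → {n6,n7}
  n6 → {n7,n9}
  n7 → {n1,n8}
  n8 → {n9}
  n9 → ∅

φ for p: defs {n0,n8}
  DF⁺ = {n9}

Answer: ["n9"]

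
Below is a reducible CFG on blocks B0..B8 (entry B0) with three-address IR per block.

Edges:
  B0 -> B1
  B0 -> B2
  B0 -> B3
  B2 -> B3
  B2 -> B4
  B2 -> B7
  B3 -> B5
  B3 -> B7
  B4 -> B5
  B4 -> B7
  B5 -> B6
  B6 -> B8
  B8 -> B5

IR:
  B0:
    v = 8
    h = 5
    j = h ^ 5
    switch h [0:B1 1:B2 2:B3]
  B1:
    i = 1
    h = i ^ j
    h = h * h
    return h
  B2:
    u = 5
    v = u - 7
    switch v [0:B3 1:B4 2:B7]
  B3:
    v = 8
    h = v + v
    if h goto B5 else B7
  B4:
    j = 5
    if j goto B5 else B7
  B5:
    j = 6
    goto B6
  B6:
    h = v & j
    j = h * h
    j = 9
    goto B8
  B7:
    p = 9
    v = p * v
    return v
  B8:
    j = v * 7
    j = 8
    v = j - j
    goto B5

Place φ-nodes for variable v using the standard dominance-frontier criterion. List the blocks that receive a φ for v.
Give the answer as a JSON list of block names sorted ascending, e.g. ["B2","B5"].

idom tree: B1←B0 B2←B0 B3←B0 B4←B2 B5←B0 B6←B5 B7←B0 B8←B6
Dom∩ at merges:
  B3: preds {B0,B2}: {B0} ∩ {B0,B2} = {B0}; idom=B0
  B5: preds {B3,B4,B8}: {B0,B3} ∩ {B0,B2,B4} ∩ {B0,B5,B6,B8} = {B0}; idom=B0
  B7: preds {B2,B3,B4}: {B0,B2} ∩ {B0,B3} ∩ {B0,B2,B4} = {B0}; idom=B0

DF derivation:
  join B3 pred B0: · stop@B0
  join B3 pred B2: B2 stop@B0
  join B5 pred B3: B3 stop@B0
  join B5 pred B4: B4→B2 stop@B0
  join B5 pred B8: B8→B6→B5 stop@B0
  join B7 pred B2: B2 stop@B0
  join B7 pred B3: B3 stop@B0
  join B7 pred B4: B4→B2 stop@B0
  DF(B0)=∅
  DF(B1)=∅
  DF(B2)={B3,B5,B7}
  DF(B3)={B5,B7}
  DF(B4)={B5,B7}
  DF(B5)={B5}
  DF(B6)={B5}
  DF(B7)=∅
  DF(B8)={B5}

φ for v: defs {B0,B2,B3,B7,B8}
  DF⁺ = {B3,B5,B7}

Answer: ["B3", "B5", "B7"]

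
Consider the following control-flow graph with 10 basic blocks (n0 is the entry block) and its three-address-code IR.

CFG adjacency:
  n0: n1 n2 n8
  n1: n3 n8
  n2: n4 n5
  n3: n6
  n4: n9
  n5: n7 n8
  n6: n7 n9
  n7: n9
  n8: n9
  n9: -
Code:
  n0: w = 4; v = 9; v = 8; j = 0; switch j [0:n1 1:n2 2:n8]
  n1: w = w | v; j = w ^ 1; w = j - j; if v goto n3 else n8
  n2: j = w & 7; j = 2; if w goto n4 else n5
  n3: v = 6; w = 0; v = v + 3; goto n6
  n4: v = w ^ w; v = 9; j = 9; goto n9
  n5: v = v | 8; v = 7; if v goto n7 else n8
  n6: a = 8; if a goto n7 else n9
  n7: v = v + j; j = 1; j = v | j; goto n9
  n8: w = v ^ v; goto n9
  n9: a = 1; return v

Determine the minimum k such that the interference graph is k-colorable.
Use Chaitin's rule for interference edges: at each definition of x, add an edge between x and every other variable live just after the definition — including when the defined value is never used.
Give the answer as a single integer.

def/use:
  n0: {j,v,w} / ∅
  n1: {j,w} / {v,w}
  n2: {j} / {w}
  n3: {v,w} / ∅
  n4: {j,v} / {w}
  n5: {v} / {v}
  n6: {a} / ∅
  n7: {j,v} / {j,v}
  n8: {w} / {v}
  n9: {a} / {v}

Liveness:
  n0: in=∅ out={v,w}
  n1: in={v,w} out={j,v}
  n2: in={v,w} out={j,v,w}
  n3: in={j} out={j,v}
  n4: in={w} out={v}
  n5: in={j,v} out={j,v}
  n6: in={j,v} out={j,v}
  n7: in={j,v} out={v}
  n8: in={v} out={v}
  n9: in={v} out=∅

Interference:
  a — {j,v}
  j — {a,v,w}
  v — {a,j,w}
  w — {j,v}

Registers:
  clique {a,j,v} ⇒ need ≥ 3
  assign a→c2 j→c0 v→c1 w→c2 — no edge inside a register ⇒ χ ≤ 3
  χ = 3

Answer: 3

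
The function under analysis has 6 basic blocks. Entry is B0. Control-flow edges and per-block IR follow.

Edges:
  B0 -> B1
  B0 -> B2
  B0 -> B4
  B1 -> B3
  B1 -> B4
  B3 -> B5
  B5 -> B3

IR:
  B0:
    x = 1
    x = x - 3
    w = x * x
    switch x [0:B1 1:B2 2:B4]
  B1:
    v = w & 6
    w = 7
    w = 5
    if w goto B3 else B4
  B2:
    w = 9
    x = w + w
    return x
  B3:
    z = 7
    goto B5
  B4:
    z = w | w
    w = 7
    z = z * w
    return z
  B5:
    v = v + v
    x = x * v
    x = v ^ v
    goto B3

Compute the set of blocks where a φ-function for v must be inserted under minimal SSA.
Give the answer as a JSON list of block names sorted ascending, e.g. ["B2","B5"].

idom tree: B1←B0 B2←B0 B3←B1 B4←B0 B5←B3
Dom at joins:
  B3: preds {B1,B5}: {B0,B1} ∩ {B0,B1,B3,B5} = {B0,B1}; idom=B1
  B4: preds {B0,B1}: {B0} ∩ {B0,B1} = {B0}; idom=B0

Frontier:
  join B3 pred B1: · stop@B1
  join B3 pred B5: B5→B3 stop@B1
  join B4 pred B0: · stop@B0
  join B4 pred B1: B1 stop@B0
  B0: DF=∅
  B1: DF={B4}
  B2: DF=∅
  B3: DF={B3}
  B4: DF=∅
  B5: DF={B3}

φ for v: defs {B1,B5}
  DF⁺ = {B3,B4}

Answer: ["B3", "B4"]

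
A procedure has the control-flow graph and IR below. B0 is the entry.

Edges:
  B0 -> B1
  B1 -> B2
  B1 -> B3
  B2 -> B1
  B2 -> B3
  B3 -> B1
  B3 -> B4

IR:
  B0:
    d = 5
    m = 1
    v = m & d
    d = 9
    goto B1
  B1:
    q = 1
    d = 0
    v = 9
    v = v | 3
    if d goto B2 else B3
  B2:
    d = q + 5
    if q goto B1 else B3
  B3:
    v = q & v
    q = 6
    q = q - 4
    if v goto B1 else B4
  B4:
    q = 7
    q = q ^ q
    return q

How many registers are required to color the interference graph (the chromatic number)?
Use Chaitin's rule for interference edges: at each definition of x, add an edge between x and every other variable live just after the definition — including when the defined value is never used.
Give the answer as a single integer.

Block summaries:
  B0: {d,m,v} / ∅
  B1: {d,q,v} / ∅
  B2: {d} / {q}
  B3: {q,v} / {q,v}
  B4: {q} / ∅

Backward fixpoint:
  live B0: ∅→∅
  live B1: ∅→{q,v}
  live B2: {q,v}→{q,v}
  live B3: {q,v}→∅
  live B4: ∅→∅

Interference:
  d↔{m,q,v}
  m↔{d}
  q↔{d,v}
  v↔{d,q}

Chromatic number:
  lower bound: {d,q,v} mutually conflict ⇒ χ ≥ 3
  assign d→r0 m→r1 q→r1 v→r2 — no edge inside a register ⇒ χ ≤ 3
  χ = 3

Answer: 3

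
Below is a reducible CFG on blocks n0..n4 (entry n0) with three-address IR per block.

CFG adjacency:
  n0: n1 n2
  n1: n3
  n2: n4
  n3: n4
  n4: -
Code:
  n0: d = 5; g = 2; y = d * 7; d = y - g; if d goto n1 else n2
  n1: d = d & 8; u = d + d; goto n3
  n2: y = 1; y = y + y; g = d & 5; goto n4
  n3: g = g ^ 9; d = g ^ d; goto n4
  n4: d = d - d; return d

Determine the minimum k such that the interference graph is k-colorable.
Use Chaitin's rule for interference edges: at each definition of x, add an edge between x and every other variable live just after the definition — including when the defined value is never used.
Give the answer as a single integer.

def/use:
  n0 def {d,g,y} use ∅
  n1 def {d,u} use {d}
  n2 def {g,y} use {d}
  n3 def {d,g} use {d,g}
  n4 def {d} use {d}

Liveness:
  live n0: ∅→{d,g}
  live n1: {d,g}→{d,g}
  live n2: {d}→{d}
  live n3: {d,g}→{d}
  live n4: {d}→∅

Interfere edges:
  d: {g,u,y}
  g: {d,u,y}
  u: {d,g}
  y: {d,g}

Registers:
  {d,g,u} pairwise interfere (3-clique) ⇒ χ ≥ 3
  3-colouring: R0={d}  R1={g}  R2={u,y}
  χ = 3

Answer: 3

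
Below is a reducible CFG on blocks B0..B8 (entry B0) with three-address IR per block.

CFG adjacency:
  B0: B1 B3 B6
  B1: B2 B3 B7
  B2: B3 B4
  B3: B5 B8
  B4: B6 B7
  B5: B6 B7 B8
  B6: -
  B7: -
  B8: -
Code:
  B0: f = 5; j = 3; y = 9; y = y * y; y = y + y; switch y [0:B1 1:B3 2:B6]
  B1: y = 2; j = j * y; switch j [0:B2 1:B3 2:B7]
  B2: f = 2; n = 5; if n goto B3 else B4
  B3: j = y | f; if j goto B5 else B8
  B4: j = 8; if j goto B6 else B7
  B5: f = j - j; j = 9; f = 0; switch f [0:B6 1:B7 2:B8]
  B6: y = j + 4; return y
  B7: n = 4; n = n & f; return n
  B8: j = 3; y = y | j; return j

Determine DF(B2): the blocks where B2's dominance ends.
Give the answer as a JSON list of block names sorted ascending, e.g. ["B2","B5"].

idom tree: B1←B0 B2←B1 B3←B0 B4←B2 B5←B3 B6←B0 B7←B0 B8←B3
Dom∩ at merges:
  B3: preds {B0,B1,B2}: {B0} ∩ {B0,B1} ∩ {B0,B1,B2} = {B0}; idom=B0
  B6: preds {B0,B4,B5}: {B0} ∩ {B0,B1,B2,B4} ∩ {B0,B3,B5} = {B0}; idom=B0
  B7: preds {B1,B4,B5}: {B0,B1} ∩ {B0,B1,B2,B4} ∩ {B0,B3,B5} = {B0}; idom=B0
  B8: preds {B3,B5}: {B0,B3} ∩ {B0,B3,B5} = {B0,B3}; idom=B3

Frontier:
  B3←B0: walk · to B0
  B3←B1: walk B1 to B0
  B3←B2: walk B2→B1 to B0
  B6←B0: walk · to B0
  B6←B4: walk B4→B2→B1 to B0
  B6←B5: walk B5→B3 to B0
  B7←B1: walk B1 to B0
  B7←B4: walk B4→B2→B1 to B0
  B7←B5: walk B5→B3 to B0
  B8←B3: walk · to B3
  B8←B5: walk B5 to B3
  DF(B0)=∅
  DF(B1)={B3,B6,B7}
  DF(B2)={B3,B6,B7}
  DF(B3)={B6,B7}
  DF(B4)={B6,B7}
  DF(B5)={B6,B7,B8}
  DF(B6)=∅
  DF(B7)=∅
  DF(B8)=∅

DF(B2) = ["B3", "B6", "B7"]

Answer: ["B3", "B6", "B7"]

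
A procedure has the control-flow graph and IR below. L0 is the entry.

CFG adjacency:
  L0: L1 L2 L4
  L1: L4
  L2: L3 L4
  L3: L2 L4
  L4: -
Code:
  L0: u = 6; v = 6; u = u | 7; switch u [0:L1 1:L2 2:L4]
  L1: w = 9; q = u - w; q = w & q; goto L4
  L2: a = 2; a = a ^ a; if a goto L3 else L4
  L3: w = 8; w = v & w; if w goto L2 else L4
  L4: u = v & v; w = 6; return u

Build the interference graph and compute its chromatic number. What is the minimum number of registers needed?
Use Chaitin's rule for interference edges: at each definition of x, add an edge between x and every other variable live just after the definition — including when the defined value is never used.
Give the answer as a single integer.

Answer: 3

Derivation:
Per-block:
  L0: {u,v} / ∅
  L1: {q,w} / {u}
  L2: {a} / ∅
  L3: {w} / {v}
  L4: {u,w} / {v}

Liveness:
  L0 li=∅ lo={u,v}
  L1 li={u,v} lo={v}
  L2 li={v} lo={v}
  L3 li={v} lo={v}
  L4 li={v} lo=∅

Interfere edges:
  a: {v}
  q: {v,w}
  u: {v,w}
  v: {a,q,u,w}
  w: {q,u,v}

Chromatic number:
  {q,v,w} pairwise interfere (3-clique) ⇒ χ ≥ 3
  3-colouring: R0={v}  R1={a,w}  R2={q,u}
  χ = 3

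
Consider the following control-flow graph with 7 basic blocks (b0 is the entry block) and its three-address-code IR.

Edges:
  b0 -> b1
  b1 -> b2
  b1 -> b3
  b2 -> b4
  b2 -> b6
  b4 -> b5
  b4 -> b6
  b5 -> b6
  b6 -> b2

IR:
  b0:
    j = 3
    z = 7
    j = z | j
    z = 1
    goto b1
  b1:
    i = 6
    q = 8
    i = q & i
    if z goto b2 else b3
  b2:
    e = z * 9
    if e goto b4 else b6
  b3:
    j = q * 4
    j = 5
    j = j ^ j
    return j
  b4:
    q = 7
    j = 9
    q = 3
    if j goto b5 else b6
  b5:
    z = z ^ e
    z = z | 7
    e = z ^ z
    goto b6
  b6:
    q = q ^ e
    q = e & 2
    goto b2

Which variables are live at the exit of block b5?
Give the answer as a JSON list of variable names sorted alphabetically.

def/use:
  b0: {j,z} / ∅
  b1: {i,q} / {z}
  b2: {e} / {z}
  b3: {j} / {q}
  b4: {j,q} / ∅
  b5: {e,z} / {e,z}
  b6: {q} / {e,q}

Live sets:
  b0: in=∅ out={z}
  b1: in={z} out={q,z}
  b2: in={q,z} out={e,q,z}
  b3: in={q} out=∅
  b4: in={e,z} out={e,q,z}
  b5: in={e,q,z} out={e,q,z}
  b6: in={e,q,z} out={q,z}

live-out(b5) = ["e", "q", "z"]

Answer: ["e", "q", "z"]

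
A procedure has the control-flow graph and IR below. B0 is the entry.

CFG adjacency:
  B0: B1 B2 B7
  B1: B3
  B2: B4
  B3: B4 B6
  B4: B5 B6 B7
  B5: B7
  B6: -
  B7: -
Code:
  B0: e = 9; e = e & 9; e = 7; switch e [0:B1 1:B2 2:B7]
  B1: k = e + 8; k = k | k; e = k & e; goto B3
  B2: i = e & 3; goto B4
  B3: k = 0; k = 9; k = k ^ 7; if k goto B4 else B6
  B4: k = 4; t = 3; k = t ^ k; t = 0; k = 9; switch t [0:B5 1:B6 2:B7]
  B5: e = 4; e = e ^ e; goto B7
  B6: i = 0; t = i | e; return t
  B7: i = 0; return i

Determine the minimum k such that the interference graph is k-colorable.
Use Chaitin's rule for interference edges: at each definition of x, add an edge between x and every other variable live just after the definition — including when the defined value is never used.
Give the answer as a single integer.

def/use:
  B0: {e} / ∅
  B1: {e,k} / {e}
  B2: {i} / {e}
  B3: {k} / ∅
  B4: {k,t} / ∅
  B5: {e} / ∅
  B6: {i,t} / {e}
  B7: {i} / ∅

Live sets:
  B0 li=∅ lo={e}
  B1 li={e} lo={e}
  B2 li={e} lo={e}
  B3 li={e} lo={e}
  B4 li={e} lo={e}
  B5 li=∅ lo=∅
  B6 li={e} lo=∅
  B7 li=∅ lo=∅

Interference:
  e — {i,k,t}
  i — {e}
  k — {e,t}
  t — {e,k}

Colouring:
  {e,k,t} pairwise interfere (3-clique) ⇒ χ ≥ 3
  3-colouring: c0={e}  c1={i,k}  c2={t}
  χ = 3

Answer: 3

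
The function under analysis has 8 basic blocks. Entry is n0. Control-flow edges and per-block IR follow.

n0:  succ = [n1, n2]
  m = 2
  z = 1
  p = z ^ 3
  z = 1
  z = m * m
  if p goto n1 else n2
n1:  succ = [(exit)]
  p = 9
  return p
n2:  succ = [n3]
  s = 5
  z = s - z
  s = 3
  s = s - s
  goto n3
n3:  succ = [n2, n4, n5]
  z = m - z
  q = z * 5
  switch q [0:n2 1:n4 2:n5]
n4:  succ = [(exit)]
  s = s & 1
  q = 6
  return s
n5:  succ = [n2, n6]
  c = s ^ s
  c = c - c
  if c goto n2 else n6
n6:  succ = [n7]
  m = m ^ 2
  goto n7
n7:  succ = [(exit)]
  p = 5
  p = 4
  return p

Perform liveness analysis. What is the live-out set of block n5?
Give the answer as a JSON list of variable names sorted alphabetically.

def/use:
  n0: {m,p,z} / ∅
  n1: {p} / ∅
  n2: {s,z} / {z}
  n3: {q,z} / {m,z}
  n4: {q,s} / {s}
  n5: {c} / {s}
  n6: {m} / {m}
  n7: {p} / ∅

Live sets:
  live n0: ∅→{m,z}
  live n1: ∅→∅
  live n2: {m,z}→{m,s,z}
  live n3: {m,s,z}→{m,s,z}
  live n4: {s}→∅
  live n5: {m,s,z}→{m,z}
  live n6: {m}→∅
  live n7: ∅→∅

live-out(n5) = ["m", "z"]

Answer: ["m", "z"]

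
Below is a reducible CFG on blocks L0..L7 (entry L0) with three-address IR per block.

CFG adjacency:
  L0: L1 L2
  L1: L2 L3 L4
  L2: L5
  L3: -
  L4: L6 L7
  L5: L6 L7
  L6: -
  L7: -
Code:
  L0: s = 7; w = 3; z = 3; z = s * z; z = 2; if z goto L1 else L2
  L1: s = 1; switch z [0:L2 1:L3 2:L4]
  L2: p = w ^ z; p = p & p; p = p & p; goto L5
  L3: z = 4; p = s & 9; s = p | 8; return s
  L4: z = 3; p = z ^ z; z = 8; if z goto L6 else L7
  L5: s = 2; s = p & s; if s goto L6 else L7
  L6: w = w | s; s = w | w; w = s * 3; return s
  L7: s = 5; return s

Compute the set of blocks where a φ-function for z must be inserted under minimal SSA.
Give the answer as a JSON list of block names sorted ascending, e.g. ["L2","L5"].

Answer: ["L6", "L7"]

Working:
idom tree: L1←L0 L2←L0 L3←L1 L4←L1 L5←L2 L6←L0 L7←L0
Dom∩ at merges:
  L2: preds {L0,L1}: {L0} ∩ {L0,L1} = {L0}; idom=L0
  L6: preds {L4,L5}: {L0,L1,L4} ∩ {L0,L2,L5} = {L0}; idom=L0
  L7: preds {L4,L5}: {L0,L1,L4} ∩ {L0,L2,L5} = {L0}; idom=L0

DF derivation:
  join L2 pred L0: · stop@L0
  join L2 pred L1: L1 stop@L0
  join L6 pred L4: L4→L1 stop@L0
  join L6 pred L5: L5→L2 stop@L0
  join L7 pred L4: L4→L1 stop@L0
  join L7 pred L5: L5→L2 stop@L0
  DF(L0)=∅
  DF(L1)={L2,L6,L7}
  DF(L2)={L6,L7}
  DF(L3)=∅
  DF(L4)={L6,L7}
  DF(L5)={L6,L7}
  DF(L6)=∅
  DF(L7)=∅

φ for z: defs {L0,L3,L4}
  DF⁺ = {L6,L7}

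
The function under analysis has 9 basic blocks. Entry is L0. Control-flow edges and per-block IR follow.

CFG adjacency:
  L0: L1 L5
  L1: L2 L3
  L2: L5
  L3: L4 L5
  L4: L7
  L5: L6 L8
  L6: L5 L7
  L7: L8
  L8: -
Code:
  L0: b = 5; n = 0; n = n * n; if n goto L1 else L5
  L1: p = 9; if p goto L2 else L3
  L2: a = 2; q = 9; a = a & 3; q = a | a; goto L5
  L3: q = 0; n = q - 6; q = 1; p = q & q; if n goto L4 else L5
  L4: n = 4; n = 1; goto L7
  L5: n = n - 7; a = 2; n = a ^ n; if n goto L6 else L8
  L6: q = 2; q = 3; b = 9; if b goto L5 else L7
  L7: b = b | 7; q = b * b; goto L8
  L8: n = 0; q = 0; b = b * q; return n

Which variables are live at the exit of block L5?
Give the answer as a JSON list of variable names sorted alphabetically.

Answer: ["b", "n"]

Analysis:
Block summaries:
  L0: def={b,n} ue=∅
  L1: def={p} ue=∅
  L2: def={a,q} ue=∅
  L3: def={n,p,q} ue=∅
  L4: def={n} ue=∅
  L5: def={a,n} ue={n}
  L6: def={b,q} ue=∅
  L7: def={b,q} ue={b}
  L8: def={b,n,q} ue={b}

Backward fixpoint:
  L0: in=∅ out={b,n}
  L1: in={b,n} out={b,n}
  L2: in={b,n} out={b,n}
  L3: in={b} out={b,n}
  L4: in={b} out={b}
  L5: in={b,n} out={b,n}
  L6: in={n} out={b,n}
  L7: in={b} out={b}
  L8: in={b} out=∅

live-out(L5) = ["b", "n"]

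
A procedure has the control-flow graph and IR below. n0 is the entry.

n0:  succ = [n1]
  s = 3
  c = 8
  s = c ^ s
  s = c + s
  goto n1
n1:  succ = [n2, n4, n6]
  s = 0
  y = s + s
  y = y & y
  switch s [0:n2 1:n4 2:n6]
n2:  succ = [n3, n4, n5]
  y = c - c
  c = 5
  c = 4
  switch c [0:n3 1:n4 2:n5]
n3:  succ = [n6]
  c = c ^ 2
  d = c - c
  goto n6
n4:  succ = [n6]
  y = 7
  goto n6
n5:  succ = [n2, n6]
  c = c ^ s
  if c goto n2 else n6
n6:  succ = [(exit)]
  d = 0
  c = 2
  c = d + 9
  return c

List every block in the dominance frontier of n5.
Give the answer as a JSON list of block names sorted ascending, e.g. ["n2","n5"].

Answer: ["n2", "n6"]

Working:
idom tree: n1←n0 n2←n1 n3←n2 n4←n1 n5←n2 n6←n1
Dom∩ at merges:
  n2: preds {n1,n5}: {n0,n1} ∩ {n0,n1,n2,n5} = {n0,n1}; idom=n1
  n4: preds {n1,n2}: {n0,n1} ∩ {n0,n1,n2} = {n0,n1}; idom=n1
  n6: preds {n1,n3,n4,n5}: {n0,n1} ∩ {n0,n1,n2,n3} ∩ {n0,n1,n4} ∩ {n0,n1,n2,n5} = {n0,n1}; idom=n1

Frontier:
  join n2 pred n1: · stop@n1
  join n2 pred n5: n5→n2 stop@n1
  join n4 pred n1: · stop@n1
  join n4 pred n2: n2 stop@n1
  join n6 pred n1: · stop@n1
  join n6 pred n3: n3→n2 stop@n1
  join n6 pred n4: n4 stop@n1
  join n6 pred n5: n5→n2 stop@n1
  n0: DF=∅
  n1: DF=∅
  n2: DF={n2,n4,n6}
  n3: DF={n6}
  n4: DF={n6}
  n5: DF={n2,n6}
  n6: DF=∅

DF(n5) = ["n2", "n6"]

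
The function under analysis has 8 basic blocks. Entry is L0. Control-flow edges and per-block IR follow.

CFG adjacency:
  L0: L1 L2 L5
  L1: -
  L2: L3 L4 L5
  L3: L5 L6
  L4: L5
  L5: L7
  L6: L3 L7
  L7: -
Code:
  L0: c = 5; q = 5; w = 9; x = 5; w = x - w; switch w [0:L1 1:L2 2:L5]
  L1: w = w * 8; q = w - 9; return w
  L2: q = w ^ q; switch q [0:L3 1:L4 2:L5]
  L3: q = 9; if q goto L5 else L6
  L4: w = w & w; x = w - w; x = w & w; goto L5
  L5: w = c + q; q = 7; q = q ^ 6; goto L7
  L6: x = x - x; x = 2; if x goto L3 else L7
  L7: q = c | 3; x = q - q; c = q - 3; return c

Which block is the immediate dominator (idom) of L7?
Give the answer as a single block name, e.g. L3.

idom tree: L1←L0 L2←L0 L3←L2 L4←L2 L5←L0 L6←L3 L7←L0
Dom∩ at merges:
  L3: preds {L2,L6}: {L0,L2} ∩ {L0,L2,L3,L6} = {L0,L2}; idom=L2
  L5: preds {L0,L2,L3,L4}: {L0} ∩ {L0,L2} ∩ {L0,L2,L3} ∩ {L0,L2,L4} = {L0}; idom=L0
  L7: preds {L5,L6}: {L0,L5} ∩ {L0,L2,L3,L6} = {L0}; idom=L0

idom(L7) = L0

Answer: L0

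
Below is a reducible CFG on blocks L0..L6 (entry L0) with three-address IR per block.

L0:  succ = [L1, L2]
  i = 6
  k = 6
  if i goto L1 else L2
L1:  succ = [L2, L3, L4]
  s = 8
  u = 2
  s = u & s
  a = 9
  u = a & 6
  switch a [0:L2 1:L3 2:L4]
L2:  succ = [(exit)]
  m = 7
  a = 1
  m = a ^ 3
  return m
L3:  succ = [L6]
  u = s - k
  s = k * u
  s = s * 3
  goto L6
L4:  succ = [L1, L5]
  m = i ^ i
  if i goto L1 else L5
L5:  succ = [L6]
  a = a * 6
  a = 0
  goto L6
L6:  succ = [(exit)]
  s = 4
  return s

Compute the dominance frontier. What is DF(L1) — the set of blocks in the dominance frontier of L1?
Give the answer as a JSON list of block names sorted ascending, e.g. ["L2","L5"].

Answer: ["L1", "L2"]

Derivation:
idom tree: L1←L0 L2←L0 L3←L1 L4←L1 L5←L4 L6←L1
Dom at joins:
  L1: preds {L0,L4}: {L0} ∩ {L0,L1,L4} = {L0}; idom=L0
  L2: preds {L0,L1}: {L0} ∩ {L0,L1} = {L0}; idom=L0
  L6: preds {L3,L5}: {L0,L1,L3} ∩ {L0,L1,L4,L5} = {L0,L1}; idom=L1

DF walk-up:
  L1←L0: walk · to L0
  L1←L4: walk L4→L1 to L0
  L2←L0: walk · to L0
  L2←L1: walk L1 to L0
  L6←L3: walk L3 to L1
  L6←L5: walk L5→L4 to L1
  L0 → ∅
  L1 → {L1,L2}
  L2 → ∅
  L3 → {L6}
  L4 → {L1,L6}
  L5 → {L6}
  L6 → ∅

DF(L1) = ["L1", "L2"]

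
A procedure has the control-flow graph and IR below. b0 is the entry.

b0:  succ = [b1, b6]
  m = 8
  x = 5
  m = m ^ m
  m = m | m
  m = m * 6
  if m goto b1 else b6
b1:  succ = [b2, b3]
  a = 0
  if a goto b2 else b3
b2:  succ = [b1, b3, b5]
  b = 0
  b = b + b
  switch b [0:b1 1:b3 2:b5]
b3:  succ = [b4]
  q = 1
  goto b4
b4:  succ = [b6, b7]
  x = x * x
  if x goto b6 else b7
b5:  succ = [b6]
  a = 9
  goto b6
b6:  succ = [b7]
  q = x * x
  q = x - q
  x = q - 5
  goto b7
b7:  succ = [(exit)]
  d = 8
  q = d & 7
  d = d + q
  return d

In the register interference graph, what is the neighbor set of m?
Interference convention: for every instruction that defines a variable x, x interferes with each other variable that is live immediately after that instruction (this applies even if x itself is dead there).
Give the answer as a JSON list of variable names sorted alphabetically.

def/use:
  b0: {m,x} / ∅
  b1: {a} / ∅
  b2: {b} / ∅
  b3: {q} / ∅
  b4: {x} / {x}
  b5: {a} / ∅
  b6: {q,x} / {x}
  b7: {d,q} / ∅

Liveness:
  b0 li=∅ lo={x}
  b1 li={x} lo={x}
  b2 li={x} lo={x}
  b3 li={x} lo={x}
  b4 li={x} lo={x}
  b5 li={x} lo={x}
  b6 li={x} lo=∅
  b7 li=∅ lo=∅

Interference:
  a: {x}
  b: {x}
  d: {q}
  m: {x}
  q: {d,x}
  x: {a,b,m,q}

N(m) = ["x"]

Answer: ["x"]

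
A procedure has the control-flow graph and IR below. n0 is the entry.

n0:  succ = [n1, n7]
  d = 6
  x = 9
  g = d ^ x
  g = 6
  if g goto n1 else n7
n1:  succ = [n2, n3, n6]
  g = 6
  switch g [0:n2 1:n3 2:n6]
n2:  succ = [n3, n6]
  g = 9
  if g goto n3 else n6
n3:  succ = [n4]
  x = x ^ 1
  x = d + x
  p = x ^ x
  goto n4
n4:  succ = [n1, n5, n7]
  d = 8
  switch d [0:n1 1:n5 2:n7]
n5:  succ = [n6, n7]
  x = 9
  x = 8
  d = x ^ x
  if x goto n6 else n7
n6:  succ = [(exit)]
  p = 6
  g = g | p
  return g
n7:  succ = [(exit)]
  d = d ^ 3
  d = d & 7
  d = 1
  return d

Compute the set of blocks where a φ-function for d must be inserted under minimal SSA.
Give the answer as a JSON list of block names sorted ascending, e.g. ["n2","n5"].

idom tree: n1←n0 n2←n1 n3←n1 n4←n3 n5←n4 n6←n1 n7←n0
Join-block Dom:
  n1: preds {n0,n4}: {n0} ∩ {n0,n1,n3,n4} = {n0}; idom=n0
  n3: preds {n1,n2}: {n0,n1} ∩ {n0,n1,n2} = {n0,n1}; idom=n1
  n6: preds {n1,n2,n5}: {n0,n1} ∩ {n0,n1,n2} ∩ {n0,n1,n3,n4,n5} = {n0,n1}; idom=n1
  n7: preds {n0,n4,n5}: {n0} ∩ {n0,n1,n3,n4} ∩ {n0,n1,n3,n4,n5} = {n0}; idom=n0

Frontier:
  n1←n0: walk · to n0
  n1←n4: walk n4→n3→n1 to n0
  n3←n1: walk · to n1
  n3←n2: walk n2 to n1
  n6←n1: walk · to n1
  n6←n2: walk n2 to n1
  n6←n5: walk n5→n4→n3 to n1
  n7←n0: walk · to n0
  n7←n4: walk n4→n3→n1 to n0
  n7←n5: walk n5→n4→n3→n1 to n0
  n0 → ∅
  n1 → {n1,n7}
  n2 → {n3,n6}
  n3 → {n1,n6,n7}
  n4 → {n1,n6,n7}
  n5 → {n6,n7}
  n6 → ∅
  n7 → ∅

φ for d: defs {n0,n4,n5,n7}
  DF⁺ = {n1,n6,n7}

Answer: ["n1", "n6", "n7"]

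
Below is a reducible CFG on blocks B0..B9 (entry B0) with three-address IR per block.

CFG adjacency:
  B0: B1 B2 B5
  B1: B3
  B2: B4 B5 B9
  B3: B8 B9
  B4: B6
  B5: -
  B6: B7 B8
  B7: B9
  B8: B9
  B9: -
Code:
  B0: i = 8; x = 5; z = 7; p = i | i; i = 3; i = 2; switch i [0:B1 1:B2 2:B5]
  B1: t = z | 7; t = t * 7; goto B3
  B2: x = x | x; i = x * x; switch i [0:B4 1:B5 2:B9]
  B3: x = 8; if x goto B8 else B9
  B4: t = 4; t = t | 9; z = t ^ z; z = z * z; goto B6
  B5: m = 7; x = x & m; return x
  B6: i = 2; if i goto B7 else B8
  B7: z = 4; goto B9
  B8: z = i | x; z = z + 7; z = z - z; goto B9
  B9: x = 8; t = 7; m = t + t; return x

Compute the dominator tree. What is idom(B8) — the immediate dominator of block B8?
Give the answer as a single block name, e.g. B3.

idom tree: B1←B0 B2←B0 B3←B1 B4←B2 B5←B0 B6←B4 B7←B6 B8←B0 B9←B0
Join-block Dom:
  B5: preds {B0,B2}: {B0} ∩ {B0,B2} = {B0}; idom=B0
  B8: preds {B3,B6}: {B0,B1,B3} ∩ {B0,B2,B4,B6} = {B0}; idom=B0
  B9: preds {B2,B3,B7,B8}: {B0,B2} ∩ {B0,B1,B3} ∩ {B0,B2,B4,B6,B7} ∩ {B0,B8} = {B0}; idom=B0

idom(B8) = B0

Answer: B0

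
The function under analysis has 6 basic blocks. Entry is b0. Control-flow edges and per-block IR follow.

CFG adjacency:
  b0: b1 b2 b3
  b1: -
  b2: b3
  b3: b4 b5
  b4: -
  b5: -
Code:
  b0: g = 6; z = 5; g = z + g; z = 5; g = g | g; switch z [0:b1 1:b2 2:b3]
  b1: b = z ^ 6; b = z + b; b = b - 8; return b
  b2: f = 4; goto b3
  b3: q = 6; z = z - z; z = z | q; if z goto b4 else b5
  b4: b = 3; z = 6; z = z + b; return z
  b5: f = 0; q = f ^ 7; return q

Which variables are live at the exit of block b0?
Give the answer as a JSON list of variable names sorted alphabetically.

Block summaries:
  b0: def={g,z} ue=∅
  b1: def={b} ue={z}
  b2: def={f} ue=∅
  b3: def={q,z} ue={z}
  b4: def={b,z} ue=∅
  b5: def={f,q} ue=∅

Liveness:
  b0: in=∅ out={z}
  b1: in={z} out=∅
  b2: in={z} out={z}
  b3: in={z} out=∅
  b4: in=∅ out=∅
  b5: in=∅ out=∅

live-out(b0) = ["z"]

Answer: ["z"]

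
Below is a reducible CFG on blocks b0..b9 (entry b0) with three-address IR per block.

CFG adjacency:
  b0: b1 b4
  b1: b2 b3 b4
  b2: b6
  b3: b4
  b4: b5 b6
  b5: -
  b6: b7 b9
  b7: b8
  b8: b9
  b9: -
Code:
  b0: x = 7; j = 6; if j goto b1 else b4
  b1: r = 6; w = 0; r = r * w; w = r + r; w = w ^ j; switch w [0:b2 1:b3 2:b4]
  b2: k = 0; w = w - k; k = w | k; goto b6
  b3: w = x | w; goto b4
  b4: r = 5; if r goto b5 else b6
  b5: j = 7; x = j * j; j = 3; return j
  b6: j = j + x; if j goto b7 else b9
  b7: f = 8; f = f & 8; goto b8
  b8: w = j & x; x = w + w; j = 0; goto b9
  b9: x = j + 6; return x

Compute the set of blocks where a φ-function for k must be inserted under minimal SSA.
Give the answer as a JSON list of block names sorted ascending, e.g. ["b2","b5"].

Answer: ["b6"]

Derivation:
idom tree: b1←b0 b2←b1 b3←b1 b4←b0 b5←b4 b6←b0 b7←b6 b8←b7 b9←b6
Dom∩ at merges:
  b4: preds {b0,b1,b3}: {b0} ∩ {b0,b1} ∩ {b0,b1,b3} = {b0}; idom=b0
  b6: preds {b2,b4}: {b0,b1,b2} ∩ {b0,b4} = {b0}; idom=b0
  b9: preds {b6,b8}: {b0,b6} ∩ {b0,b6,b7,b8} = {b0,b6}; idom=b6

DF derivation:
  join b4 pred b0: · stop@b0
  join b4 pred b1: b1 stop@b0
  join b4 pred b3: b3→b1 stop@b0
  join b6 pred b2: b2→b1 stop@b0
  join b6 pred b4: b4 stop@b0
  join b9 pred b6: · stop@b6
  join b9 pred b8: b8→b7 stop@b6
  b0 → ∅
  b1 → {b4,b6}
  b2 → {b6}
  b3 → {b4}
  b4 → {b6}
  b5 → ∅
  b6 → ∅
  b7 → {b9}
  b8 → {b9}
  b9 → ∅

φ for k: defs {b2}
  DF⁺ = {b6}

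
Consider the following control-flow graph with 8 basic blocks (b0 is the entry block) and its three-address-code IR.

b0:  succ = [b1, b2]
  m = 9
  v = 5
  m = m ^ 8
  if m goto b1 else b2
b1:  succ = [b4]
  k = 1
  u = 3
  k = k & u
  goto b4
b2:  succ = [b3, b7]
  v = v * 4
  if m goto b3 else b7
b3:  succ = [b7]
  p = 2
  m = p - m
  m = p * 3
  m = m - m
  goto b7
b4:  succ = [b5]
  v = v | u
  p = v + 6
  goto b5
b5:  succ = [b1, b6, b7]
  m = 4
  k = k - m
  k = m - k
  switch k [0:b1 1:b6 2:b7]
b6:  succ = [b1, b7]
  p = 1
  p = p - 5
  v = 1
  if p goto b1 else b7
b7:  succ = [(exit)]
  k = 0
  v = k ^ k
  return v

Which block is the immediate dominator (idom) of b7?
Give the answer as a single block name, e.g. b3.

idom tree: b1←b0 b2←b0 b3←b2 b4←b1 b5←b4 b6←b5 b7←b0
Dom at joins:
  b1: preds {b0,b5,b6}: {b0} ∩ {b0,b1,b4,b5} ∩ {b0,b1,b4,b5,b6} = {b0}; idom=b0
  b7: preds {b2,b3,b5,b6}: {b0,b2} ∩ {b0,b2,b3} ∩ {b0,b1,b4,b5} ∩ {b0,b1,b4,b5,b6} = {b0}; idom=b0

idom(b7) = b0

Answer: b0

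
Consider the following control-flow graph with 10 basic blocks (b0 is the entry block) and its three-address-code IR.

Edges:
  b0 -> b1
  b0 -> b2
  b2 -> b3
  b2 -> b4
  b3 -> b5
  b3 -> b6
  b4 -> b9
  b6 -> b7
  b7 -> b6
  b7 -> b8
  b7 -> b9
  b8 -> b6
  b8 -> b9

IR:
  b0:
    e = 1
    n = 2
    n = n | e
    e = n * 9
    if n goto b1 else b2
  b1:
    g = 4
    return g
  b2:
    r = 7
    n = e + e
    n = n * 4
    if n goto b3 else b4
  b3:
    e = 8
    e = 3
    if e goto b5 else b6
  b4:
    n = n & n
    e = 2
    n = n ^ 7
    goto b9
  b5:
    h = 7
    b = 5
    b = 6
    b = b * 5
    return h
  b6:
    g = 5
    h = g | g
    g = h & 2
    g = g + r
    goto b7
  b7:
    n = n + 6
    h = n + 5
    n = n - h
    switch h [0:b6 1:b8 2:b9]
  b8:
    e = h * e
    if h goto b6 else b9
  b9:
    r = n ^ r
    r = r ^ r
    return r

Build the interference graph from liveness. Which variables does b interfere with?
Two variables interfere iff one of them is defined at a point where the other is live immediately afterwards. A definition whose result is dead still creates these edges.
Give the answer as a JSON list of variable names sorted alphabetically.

Answer: ["h"]

Working:
Block summaries:
  b0 def {e,n} use ∅
  b1 def {g} use ∅
  b2 def {n,r} use {e}
  b3 def {e} use ∅
  b4 def {e,n} use {n}
  b5 def {b,h} use ∅
  b6 def {g,h} use {r}
  b7 def {h,n} use {n}
  b8 def {e} use {e,h}
  b9 def {r} use {n,r}

Live sets:
  b0: in=∅ out={e}
  b1: in=∅ out=∅
  b2: in={e} out={n,r}
  b3: in={n,r} out={e,n,r}
  b4: in={n,r} out={n,r}
  b5: in=∅ out=∅
  b6: in={e,n,r} out={e,n,r}
  b7: in={e,n,r} out={e,h,n,r}
  b8: in={e,h,n,r} out={e,n,r}
  b9: in={n,r} out=∅

Interfere edges:
  b: {h}
  e: {g,h,n,r}
  g: {e,n,r}
  h: {b,e,n,r}
  n: {e,g,h,r}
  r: {e,g,h,n}

N(b) = ["h"]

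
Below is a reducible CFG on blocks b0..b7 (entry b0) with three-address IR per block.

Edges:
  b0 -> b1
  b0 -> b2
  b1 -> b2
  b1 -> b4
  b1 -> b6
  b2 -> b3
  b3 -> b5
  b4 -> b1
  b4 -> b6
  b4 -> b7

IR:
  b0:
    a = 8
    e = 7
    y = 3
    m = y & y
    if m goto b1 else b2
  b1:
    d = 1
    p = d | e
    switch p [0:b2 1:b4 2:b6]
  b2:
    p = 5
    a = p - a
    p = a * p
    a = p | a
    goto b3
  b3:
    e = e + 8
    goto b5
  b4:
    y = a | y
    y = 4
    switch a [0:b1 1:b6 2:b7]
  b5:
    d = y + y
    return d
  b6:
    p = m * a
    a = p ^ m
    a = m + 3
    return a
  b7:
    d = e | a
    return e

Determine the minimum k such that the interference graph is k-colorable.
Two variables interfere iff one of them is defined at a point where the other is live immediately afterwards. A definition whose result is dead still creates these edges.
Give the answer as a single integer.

Block summaries:
  b0: {a,e,m,y} / ∅
  b1: {d,p} / {e}
  b2: {a,p} / {a}
  b3: {e} / {e}
  b4: {y} / {a,y}
  b5: {d} / {y}
  b6: {a,p} / {a,m}
  b7: {d} / {a,e}

Liveness:
  b0 li=∅ lo={a,e,m,y}
  b1 li={a,e,m,y} lo={a,e,m,y}
  b2 li={a,e,y} lo={e,y}
  b3 li={e,y} lo={y}
  b4 li={a,e,m,y} lo={a,e,m,y}
  b5 li={y} lo=∅
  b6 li={a,m} lo=∅
  b7 li={a,e} lo=∅

Interfere edges:
  a — {d,e,m,p,y}
  d — {a,e,m,y}
  e — {a,d,m,p,y}
  m — {a,d,e,p,y}
  p — {a,e,m,y}
  y — {a,d,e,m,p}

Chromatic number:
  clique {a,d,e,m,y} ⇒ need ≥ 5
  assign a→c0 d→c4 e→c1 m→c2 p→c4 y→c3 — no edge inside a register ⇒ χ ≤ 5
  χ = 5

Answer: 5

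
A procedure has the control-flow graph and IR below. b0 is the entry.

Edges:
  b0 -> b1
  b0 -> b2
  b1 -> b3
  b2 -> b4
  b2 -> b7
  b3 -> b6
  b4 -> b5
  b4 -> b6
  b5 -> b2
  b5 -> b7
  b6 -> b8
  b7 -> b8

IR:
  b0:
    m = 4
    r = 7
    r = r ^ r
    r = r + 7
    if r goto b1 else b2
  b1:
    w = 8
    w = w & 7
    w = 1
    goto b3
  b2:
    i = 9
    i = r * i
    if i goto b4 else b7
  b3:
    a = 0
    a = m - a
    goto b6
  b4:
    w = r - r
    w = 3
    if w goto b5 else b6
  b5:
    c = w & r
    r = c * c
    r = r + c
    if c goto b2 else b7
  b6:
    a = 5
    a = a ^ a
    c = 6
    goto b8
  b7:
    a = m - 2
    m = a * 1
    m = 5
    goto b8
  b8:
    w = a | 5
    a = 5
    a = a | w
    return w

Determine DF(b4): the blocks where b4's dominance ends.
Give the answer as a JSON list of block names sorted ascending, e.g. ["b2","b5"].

Answer: ["b2", "b6", "b7"]

Working:
idom tree: b1←b0 b2←b0 b3←b1 b4←b2 b5←b4 b6←b0 b7←b2 b8←b0
Join-block Dom:
  b2: preds {b0,b5}: {b0} ∩ {b0,b2,b4,b5} = {b0}; idom=b0
  b6: preds {b3,b4}: {b0,b1,b3} ∩ {b0,b2,b4} = {b0}; idom=b0
  b7: preds {b2,b5}: {b0,b2} ∩ {b0,b2,b4,b5} = {b0,b2}; idom=b2
  b8: preds {b6,b7}: {b0,b6} ∩ {b0,b2,b7} = {b0}; idom=b0

DF derivation:
  join b2 pred b0: · stop@b0
  join b2 pred b5: b5→b4→b2 stop@b0
  join b6 pred b3: b3→b1 stop@b0
  join b6 pred b4: b4→b2 stop@b0
  join b7 pred b2: · stop@b2
  join b7 pred b5: b5→b4 stop@b2
  join b8 pred b6: b6 stop@b0
  join b8 pred b7: b7→b2 stop@b0
  b0: DF=∅
  b1: DF={b6}
  b2: DF={b2,b6,b8}
  b3: DF={b6}
  b4: DF={b2,b6,b7}
  b5: DF={b2,b7}
  b6: DF={b8}
  b7: DF={b8}
  b8: DF=∅

DF(b4) = ["b2", "b6", "b7"]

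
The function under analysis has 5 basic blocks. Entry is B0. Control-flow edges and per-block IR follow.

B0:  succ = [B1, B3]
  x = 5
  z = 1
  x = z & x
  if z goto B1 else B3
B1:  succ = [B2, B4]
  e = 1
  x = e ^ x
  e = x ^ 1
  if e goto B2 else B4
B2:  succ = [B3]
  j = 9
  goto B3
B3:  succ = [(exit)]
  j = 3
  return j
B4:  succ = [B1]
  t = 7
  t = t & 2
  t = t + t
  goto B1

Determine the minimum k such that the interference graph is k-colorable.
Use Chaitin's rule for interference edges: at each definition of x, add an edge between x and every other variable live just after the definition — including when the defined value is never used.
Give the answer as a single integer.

def/use:
  B0: def={x,z} ue=∅
  B1: def={e,x} ue={x}
  B2: def={j} ue=∅
  B3: def={j} ue=∅
  B4: def={t} ue=∅

Backward fixpoint:
  live B0: ∅→{x}
  live B1: {x}→{x}
  live B2: ∅→∅
  live B3: ∅→∅
  live B4: {x}→{x}

Interfere edges:
  e: {x}
  j: ∅
  t: {x}
  x: {e,t,z}
  z: {x}

Colouring:
  clique {e,x} ⇒ need ≥ 2
  assign e→R1 j→R0 t→R1 x→R0 z→R1 — no edge inside a register ⇒ χ ≤ 2
  χ = 2

Answer: 2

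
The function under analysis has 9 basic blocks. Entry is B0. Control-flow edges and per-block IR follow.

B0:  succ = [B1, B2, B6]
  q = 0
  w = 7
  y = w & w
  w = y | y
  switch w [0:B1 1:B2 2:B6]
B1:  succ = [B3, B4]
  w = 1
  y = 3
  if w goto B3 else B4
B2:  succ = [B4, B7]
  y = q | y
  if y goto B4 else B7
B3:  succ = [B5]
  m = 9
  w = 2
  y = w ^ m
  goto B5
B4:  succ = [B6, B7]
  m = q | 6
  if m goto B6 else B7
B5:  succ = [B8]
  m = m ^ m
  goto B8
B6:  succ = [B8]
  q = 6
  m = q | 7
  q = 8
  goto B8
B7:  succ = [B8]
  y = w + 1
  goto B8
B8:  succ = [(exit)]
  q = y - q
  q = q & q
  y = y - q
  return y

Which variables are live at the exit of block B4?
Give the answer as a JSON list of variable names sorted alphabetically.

Answer: ["q", "w", "y"]

Derivation:
Block summaries:
  B0: def={q,w,y} ue=∅
  B1: def={w,y} ue=∅
  B2: def={y} ue={q,y}
  B3: def={m,w,y} ue=∅
  B4: def={m} ue={q}
  B5: def={m} ue={m}
  B6: def={m,q} ue=∅
  B7: def={y} ue={w}
  B8: def={q,y} ue={q,y}

Liveness:
  B0 li=∅ lo={q,w,y}
  B1 li={q} lo={q,w,y}
  B2 li={q,w,y} lo={q,w,y}
  B3 li={q} lo={m,q,y}
  B4 li={q,w,y} lo={q,w,y}
  B5 li={m,q,y} lo={q,y}
  B6 li={y} lo={q,y}
  B7 li={q,w} lo={q,y}
  B8 li={q,y} lo=∅

live-out(B4) = ["q", "w", "y"]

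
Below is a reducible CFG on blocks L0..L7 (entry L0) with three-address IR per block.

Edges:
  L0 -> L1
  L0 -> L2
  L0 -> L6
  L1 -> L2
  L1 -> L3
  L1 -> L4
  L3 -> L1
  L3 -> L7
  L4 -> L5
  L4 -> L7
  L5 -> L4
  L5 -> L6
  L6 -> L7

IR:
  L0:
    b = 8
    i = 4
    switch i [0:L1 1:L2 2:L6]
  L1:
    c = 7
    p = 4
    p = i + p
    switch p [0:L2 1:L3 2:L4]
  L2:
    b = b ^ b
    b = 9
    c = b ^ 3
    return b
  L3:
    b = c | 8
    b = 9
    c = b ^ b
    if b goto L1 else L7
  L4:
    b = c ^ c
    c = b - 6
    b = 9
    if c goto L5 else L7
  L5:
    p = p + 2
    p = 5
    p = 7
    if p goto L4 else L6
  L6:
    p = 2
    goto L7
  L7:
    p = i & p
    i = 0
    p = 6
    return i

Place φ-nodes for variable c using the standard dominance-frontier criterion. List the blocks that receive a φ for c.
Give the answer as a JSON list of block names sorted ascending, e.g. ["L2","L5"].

idom tree: L1←L0 L2←L0 L3←L1 L4←L1 L5←L4 L6←L0 L7←L0
Dom at joins:
  L1: preds {L0,L3}: {L0} ∩ {L0,L1,L3} = {L0}; idom=L0
  L2: preds {L0,L1}: {L0} ∩ {L0,L1} = {L0}; idom=L0
  L4: preds {L1,L5}: {L0,L1} ∩ {L0,L1,L4,L5} = {L0,L1}; idom=L1
  L6: preds {L0,L5}: {L0} ∩ {L0,L1,L4,L5} = {L0}; idom=L0
  L7: preds {L3,L4,L6}: {L0,L1,L3} ∩ {L0,L1,L4} ∩ {L0,L6} = {L0}; idom=L0

DF walk-up:
  join L1 pred L0: · stop@L0
  join L1 pred L3: L3→L1 stop@L0
  join L2 pred L0: · stop@L0
  join L2 pred L1: L1 stop@L0
  join L4 pred L1: · stop@L1
  join L4 pred L5: L5→L4 stop@L1
  join L6 pred L0: · stop@L0
  join L6 pred L5: L5→L4→L1 stop@L0
  join L7 pred L3: L3→L1 stop@L0
  join L7 pred L4: L4→L1 stop@L0
  join L7 pred L6: L6 stop@L0
  L0 → ∅
  L1 → {L1,L2,L6,L7}
  L2 → ∅
  L3 → {L1,L7}
  L4 → {L4,L6,L7}
  L5 → {L4,L6}
  L6 → {L7}
  L7 → ∅

φ for c: defs {L1,L2,L3,L4}
  DF⁺ = {L1,L2,L4,L6,L7}

Answer: ["L1", "L2", "L4", "L6", "L7"]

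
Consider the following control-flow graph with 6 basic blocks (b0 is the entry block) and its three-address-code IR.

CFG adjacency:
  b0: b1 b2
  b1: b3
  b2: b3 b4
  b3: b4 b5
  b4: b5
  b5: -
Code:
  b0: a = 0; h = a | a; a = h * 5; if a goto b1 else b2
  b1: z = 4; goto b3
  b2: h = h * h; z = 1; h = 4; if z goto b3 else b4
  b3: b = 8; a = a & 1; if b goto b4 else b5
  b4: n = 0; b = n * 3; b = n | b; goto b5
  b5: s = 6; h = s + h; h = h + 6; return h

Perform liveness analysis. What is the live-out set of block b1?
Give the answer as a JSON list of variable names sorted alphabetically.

Answer: ["a", "h"]

Working:
Block summaries:
  b0: {a,h} / ∅
  b1: {z} / ∅
  b2: {h,z} / {h}
  b3: {a,b} / {a}
  b4: {b,n} / ∅
  b5: {h,s} / {h}

Backward fixpoint:
  live b0: ∅→{a,h}
  live b1: {a,h}→{a,h}
  live b2: {a,h}→{a,h}
  live b3: {a,h}→{h}
  live b4: {h}→{h}
  live b5: {h}→∅

live-out(b1) = ["a", "h"]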